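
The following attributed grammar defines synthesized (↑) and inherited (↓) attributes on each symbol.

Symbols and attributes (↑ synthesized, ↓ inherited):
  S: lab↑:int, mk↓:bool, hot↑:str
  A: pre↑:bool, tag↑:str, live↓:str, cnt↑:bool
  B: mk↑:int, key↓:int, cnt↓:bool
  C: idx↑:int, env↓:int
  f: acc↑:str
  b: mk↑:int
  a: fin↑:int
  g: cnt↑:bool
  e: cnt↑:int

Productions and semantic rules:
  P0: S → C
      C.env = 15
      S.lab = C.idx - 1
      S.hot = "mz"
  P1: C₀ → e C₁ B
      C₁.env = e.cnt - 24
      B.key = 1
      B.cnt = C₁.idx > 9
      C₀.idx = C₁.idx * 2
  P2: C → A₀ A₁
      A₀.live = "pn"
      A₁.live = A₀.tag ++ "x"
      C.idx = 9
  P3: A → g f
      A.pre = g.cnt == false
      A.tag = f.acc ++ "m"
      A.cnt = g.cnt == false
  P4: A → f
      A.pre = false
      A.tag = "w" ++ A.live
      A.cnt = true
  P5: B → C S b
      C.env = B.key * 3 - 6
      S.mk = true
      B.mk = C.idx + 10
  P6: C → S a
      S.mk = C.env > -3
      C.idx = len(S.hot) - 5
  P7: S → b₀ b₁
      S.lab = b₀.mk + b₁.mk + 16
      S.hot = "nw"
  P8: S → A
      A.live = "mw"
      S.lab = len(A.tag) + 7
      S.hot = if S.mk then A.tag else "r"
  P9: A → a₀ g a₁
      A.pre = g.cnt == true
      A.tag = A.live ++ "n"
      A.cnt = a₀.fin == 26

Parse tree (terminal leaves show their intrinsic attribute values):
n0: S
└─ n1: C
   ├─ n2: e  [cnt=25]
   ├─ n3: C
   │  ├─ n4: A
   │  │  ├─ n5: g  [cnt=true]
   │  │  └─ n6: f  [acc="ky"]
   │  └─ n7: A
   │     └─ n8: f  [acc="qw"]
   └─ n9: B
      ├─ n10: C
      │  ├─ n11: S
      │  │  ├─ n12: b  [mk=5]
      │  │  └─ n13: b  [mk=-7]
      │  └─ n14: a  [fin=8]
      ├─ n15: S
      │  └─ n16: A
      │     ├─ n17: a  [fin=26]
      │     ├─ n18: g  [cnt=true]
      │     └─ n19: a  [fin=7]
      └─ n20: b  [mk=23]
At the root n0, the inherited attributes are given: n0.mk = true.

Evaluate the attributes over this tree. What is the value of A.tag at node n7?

1. n0.mk = true  [given at root]
2. n1.env = 15  [15]
3. n2.cnt = 25  [terminal]
4. n3.env = 1  [e.cnt - 24]
5. n4.live = "pn"  ["pn"]
6. n5.cnt = true  [terminal]
7. n6.acc = "ky"  [terminal]
8. n4.pre = false  [g.cnt == false]
9. n4.tag = "kym"  [f.acc ++ "m"]
10. n4.cnt = false  [g.cnt == false]
11. n7.live = "kymx"  [A₀.tag ++ "x"]
12. n8.acc = "qw"  [terminal]
13. n7.pre = false  [false]
14. n7.tag = "wkymx"  ["w" ++ A.live]
15. n7.cnt = true  [true]
16. n3.idx = 9  [9]
17. n9.key = 1  [1]
18. n9.cnt = false  [C₁.idx > 9]
19. n10.env = -3  [B.key * 3 - 6]
20. n11.mk = false  [C.env > -3]
21. n12.mk = 5  [terminal]
22. n13.mk = -7  [terminal]
23. n11.lab = 14  [b₀.mk + b₁.mk + 16]
24. n11.hot = "nw"  ["nw"]
25. n14.fin = 8  [terminal]
26. n10.idx = -3  [len(S.hot) - 5]
27. n15.mk = true  [true]
28. n16.live = "mw"  ["mw"]
29. n17.fin = 26  [terminal]
30. n18.cnt = true  [terminal]
31. n19.fin = 7  [terminal]
32. n16.pre = true  [g.cnt == true]
33. n16.tag = "mwn"  [A.live ++ "n"]
34. n16.cnt = true  [a₀.fin == 26]
35. n15.lab = 10  [len(A.tag) + 7]
36. n15.hot = "mwn"  [if S.mk then A.tag else "r"]
37. n20.mk = 23  [terminal]
38. n9.mk = 7  [C.idx + 10]
39. n1.idx = 18  [C₁.idx * 2]
40. n0.lab = 17  [C.idx - 1]
41. n0.hot = "mz"  ["mz"]

"wkymx"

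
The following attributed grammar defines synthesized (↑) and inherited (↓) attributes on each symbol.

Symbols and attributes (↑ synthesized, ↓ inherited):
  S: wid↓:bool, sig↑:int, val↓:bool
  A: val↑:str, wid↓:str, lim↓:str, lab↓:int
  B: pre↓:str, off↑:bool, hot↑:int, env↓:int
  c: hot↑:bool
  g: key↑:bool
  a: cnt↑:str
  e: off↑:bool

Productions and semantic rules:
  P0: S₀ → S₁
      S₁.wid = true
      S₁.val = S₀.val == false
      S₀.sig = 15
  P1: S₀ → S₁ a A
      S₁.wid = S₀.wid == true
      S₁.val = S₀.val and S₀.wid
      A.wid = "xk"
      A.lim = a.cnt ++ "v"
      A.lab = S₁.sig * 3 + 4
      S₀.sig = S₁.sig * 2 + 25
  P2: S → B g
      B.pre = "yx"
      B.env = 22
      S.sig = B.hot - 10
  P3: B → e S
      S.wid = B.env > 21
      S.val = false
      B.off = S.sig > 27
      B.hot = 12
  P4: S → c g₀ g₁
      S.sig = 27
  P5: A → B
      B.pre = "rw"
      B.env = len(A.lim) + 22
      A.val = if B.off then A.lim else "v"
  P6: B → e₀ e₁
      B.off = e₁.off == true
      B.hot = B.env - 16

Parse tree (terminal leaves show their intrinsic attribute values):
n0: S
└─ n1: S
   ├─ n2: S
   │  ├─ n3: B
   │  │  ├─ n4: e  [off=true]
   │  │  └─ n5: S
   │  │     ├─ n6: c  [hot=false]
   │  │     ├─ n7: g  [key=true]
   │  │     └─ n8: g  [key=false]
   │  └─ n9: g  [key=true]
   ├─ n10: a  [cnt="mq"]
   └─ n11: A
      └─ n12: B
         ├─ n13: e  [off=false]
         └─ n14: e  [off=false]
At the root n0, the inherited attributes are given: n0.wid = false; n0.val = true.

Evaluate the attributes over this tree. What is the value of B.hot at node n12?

1. n0.wid = false  [given at root]
2. n0.val = true  [given at root]
3. n1.wid = true  [true]
4. n1.val = false  [S₀.val == false]
5. n2.wid = true  [S₀.wid == true]
6. n2.val = false  [S₀.val and S₀.wid]
7. n3.pre = "yx"  ["yx"]
8. n3.env = 22  [22]
9. n4.off = true  [terminal]
10. n5.wid = true  [B.env > 21]
11. n5.val = false  [false]
12. n6.hot = false  [terminal]
13. n7.key = true  [terminal]
14. n8.key = false  [terminal]
15. n5.sig = 27  [27]
16. n3.off = false  [S.sig > 27]
17. n3.hot = 12  [12]
18. n9.key = true  [terminal]
19. n2.sig = 2  [B.hot - 10]
20. n10.cnt = "mq"  [terminal]
21. n11.wid = "xk"  ["xk"]
22. n11.lim = "mqv"  [a.cnt ++ "v"]
23. n11.lab = 10  [S₁.sig * 3 + 4]
24. n12.pre = "rw"  ["rw"]
25. n12.env = 25  [len(A.lim) + 22]
26. n13.off = false  [terminal]
27. n14.off = false  [terminal]
28. n12.off = false  [e₁.off == true]
29. n12.hot = 9  [B.env - 16]
30. n11.val = "v"  [if B.off then A.lim else "v"]
31. n1.sig = 29  [S₁.sig * 2 + 25]
32. n0.sig = 15  [15]

9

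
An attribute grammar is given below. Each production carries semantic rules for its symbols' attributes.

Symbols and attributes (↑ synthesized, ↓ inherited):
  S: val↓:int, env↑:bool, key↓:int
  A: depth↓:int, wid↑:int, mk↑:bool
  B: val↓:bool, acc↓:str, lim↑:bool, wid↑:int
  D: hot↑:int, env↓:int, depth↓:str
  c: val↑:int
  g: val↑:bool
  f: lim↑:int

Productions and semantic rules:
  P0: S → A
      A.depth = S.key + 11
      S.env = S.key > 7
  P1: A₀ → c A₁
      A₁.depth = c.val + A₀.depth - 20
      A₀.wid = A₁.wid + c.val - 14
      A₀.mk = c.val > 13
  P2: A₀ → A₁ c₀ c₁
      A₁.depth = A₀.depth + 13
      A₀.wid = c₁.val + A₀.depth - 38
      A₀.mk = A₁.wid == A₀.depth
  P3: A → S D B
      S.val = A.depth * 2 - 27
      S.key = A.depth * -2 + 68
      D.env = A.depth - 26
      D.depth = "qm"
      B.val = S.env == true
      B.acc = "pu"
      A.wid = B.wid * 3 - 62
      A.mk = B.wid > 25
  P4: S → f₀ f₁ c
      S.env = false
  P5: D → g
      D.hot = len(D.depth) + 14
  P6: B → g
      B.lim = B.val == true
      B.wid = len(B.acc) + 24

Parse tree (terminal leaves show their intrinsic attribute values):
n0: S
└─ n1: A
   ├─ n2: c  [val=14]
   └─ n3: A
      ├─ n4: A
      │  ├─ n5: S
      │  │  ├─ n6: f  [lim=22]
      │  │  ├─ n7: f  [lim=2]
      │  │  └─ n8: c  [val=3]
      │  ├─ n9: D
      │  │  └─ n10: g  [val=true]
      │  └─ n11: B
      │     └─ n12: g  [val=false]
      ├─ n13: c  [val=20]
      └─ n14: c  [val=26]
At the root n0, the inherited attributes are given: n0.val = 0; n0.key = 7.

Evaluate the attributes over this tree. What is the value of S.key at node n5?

1. n0.val = 0  [given at root]
2. n0.key = 7  [given at root]
3. n1.depth = 18  [S.key + 11]
4. n2.val = 14  [terminal]
5. n3.depth = 12  [c.val + A₀.depth - 20]
6. n4.depth = 25  [A₀.depth + 13]
7. n5.val = 23  [A.depth * 2 - 27]
8. n5.key = 18  [A.depth * -2 + 68]
9. n6.lim = 22  [terminal]
10. n7.lim = 2  [terminal]
11. n8.val = 3  [terminal]
12. n5.env = false  [false]
13. n9.env = -1  [A.depth - 26]
14. n9.depth = "qm"  ["qm"]
15. n10.val = true  [terminal]
16. n9.hot = 16  [len(D.depth) + 14]
17. n11.val = false  [S.env == true]
18. n11.acc = "pu"  ["pu"]
19. n12.val = false  [terminal]
20. n11.lim = false  [B.val == true]
21. n11.wid = 26  [len(B.acc) + 24]
22. n4.wid = 16  [B.wid * 3 - 62]
23. n4.mk = true  [B.wid > 25]
24. n13.val = 20  [terminal]
25. n14.val = 26  [terminal]
26. n3.wid = 0  [c₁.val + A₀.depth - 38]
27. n3.mk = false  [A₁.wid == A₀.depth]
28. n1.wid = 0  [A₁.wid + c.val - 14]
29. n1.mk = true  [c.val > 13]
30. n0.env = false  [S.key > 7]

18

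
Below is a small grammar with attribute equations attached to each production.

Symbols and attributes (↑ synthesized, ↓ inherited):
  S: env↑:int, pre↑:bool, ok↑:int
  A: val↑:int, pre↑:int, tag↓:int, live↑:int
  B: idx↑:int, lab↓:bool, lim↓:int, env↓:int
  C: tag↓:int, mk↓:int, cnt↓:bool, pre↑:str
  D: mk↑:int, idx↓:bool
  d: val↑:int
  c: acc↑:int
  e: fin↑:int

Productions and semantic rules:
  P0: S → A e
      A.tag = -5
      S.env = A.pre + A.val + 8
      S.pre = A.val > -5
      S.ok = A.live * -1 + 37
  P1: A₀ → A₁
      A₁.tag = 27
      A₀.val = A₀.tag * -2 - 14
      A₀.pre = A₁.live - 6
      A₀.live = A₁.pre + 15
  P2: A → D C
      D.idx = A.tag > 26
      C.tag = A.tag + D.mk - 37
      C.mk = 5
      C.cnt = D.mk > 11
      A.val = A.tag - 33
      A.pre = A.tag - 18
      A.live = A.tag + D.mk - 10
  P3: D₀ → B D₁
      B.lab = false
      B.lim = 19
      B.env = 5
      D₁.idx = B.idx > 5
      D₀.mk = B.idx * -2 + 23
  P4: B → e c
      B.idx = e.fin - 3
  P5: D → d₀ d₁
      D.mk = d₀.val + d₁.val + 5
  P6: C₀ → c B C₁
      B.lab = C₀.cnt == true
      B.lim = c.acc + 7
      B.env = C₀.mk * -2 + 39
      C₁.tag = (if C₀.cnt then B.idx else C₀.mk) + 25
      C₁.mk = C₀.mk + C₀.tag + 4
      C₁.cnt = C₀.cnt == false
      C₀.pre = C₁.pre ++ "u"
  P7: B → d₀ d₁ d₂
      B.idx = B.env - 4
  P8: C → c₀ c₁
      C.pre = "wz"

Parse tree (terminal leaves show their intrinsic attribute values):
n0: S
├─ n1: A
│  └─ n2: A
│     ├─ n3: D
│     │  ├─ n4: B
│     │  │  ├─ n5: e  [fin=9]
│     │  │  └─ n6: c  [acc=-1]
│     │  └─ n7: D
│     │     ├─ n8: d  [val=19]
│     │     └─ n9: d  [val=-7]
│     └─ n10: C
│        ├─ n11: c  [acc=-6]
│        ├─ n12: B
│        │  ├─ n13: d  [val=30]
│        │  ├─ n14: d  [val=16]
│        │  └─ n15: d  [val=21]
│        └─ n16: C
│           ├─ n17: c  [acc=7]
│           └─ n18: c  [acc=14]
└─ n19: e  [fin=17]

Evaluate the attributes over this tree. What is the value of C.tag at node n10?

1

1. n1.tag = -5  [-5]
2. n2.tag = 27  [27]
3. n3.idx = true  [A.tag > 26]
4. n4.lab = false  [false]
5. n4.lim = 19  [19]
6. n4.env = 5  [5]
7. n5.fin = 9  [terminal]
8. n6.acc = -1  [terminal]
9. n4.idx = 6  [e.fin - 3]
10. n7.idx = true  [B.idx > 5]
11. n8.val = 19  [terminal]
12. n9.val = -7  [terminal]
13. n7.mk = 17  [d₀.val + d₁.val + 5]
14. n3.mk = 11  [B.idx * -2 + 23]
15. n10.tag = 1  [A.tag + D.mk - 37]
16. n10.mk = 5  [5]
17. n10.cnt = false  [D.mk > 11]
18. n11.acc = -6  [terminal]
19. n12.lab = false  [C₀.cnt == true]
20. n12.lim = 1  [c.acc + 7]
21. n12.env = 29  [C₀.mk * -2 + 39]
22. n13.val = 30  [terminal]
23. n14.val = 16  [terminal]
24. n15.val = 21  [terminal]
25. n12.idx = 25  [B.env - 4]
26. n16.tag = 30  [(if C₀.cnt then B.idx else C₀.mk) + 25]
27. n16.mk = 10  [C₀.mk + C₀.tag + 4]
28. n16.cnt = true  [C₀.cnt == false]
29. n17.acc = 7  [terminal]
30. n18.acc = 14  [terminal]
31. n16.pre = "wz"  ["wz"]
32. n10.pre = "wzu"  [C₁.pre ++ "u"]
33. n2.val = -6  [A.tag - 33]
34. n2.pre = 9  [A.tag - 18]
35. n2.live = 28  [A.tag + D.mk - 10]
36. n1.val = -4  [A₀.tag * -2 - 14]
37. n1.pre = 22  [A₁.live - 6]
38. n1.live = 24  [A₁.pre + 15]
39. n19.fin = 17  [terminal]
40. n0.env = 26  [A.pre + A.val + 8]
41. n0.pre = true  [A.val > -5]
42. n0.ok = 13  [A.live * -1 + 37]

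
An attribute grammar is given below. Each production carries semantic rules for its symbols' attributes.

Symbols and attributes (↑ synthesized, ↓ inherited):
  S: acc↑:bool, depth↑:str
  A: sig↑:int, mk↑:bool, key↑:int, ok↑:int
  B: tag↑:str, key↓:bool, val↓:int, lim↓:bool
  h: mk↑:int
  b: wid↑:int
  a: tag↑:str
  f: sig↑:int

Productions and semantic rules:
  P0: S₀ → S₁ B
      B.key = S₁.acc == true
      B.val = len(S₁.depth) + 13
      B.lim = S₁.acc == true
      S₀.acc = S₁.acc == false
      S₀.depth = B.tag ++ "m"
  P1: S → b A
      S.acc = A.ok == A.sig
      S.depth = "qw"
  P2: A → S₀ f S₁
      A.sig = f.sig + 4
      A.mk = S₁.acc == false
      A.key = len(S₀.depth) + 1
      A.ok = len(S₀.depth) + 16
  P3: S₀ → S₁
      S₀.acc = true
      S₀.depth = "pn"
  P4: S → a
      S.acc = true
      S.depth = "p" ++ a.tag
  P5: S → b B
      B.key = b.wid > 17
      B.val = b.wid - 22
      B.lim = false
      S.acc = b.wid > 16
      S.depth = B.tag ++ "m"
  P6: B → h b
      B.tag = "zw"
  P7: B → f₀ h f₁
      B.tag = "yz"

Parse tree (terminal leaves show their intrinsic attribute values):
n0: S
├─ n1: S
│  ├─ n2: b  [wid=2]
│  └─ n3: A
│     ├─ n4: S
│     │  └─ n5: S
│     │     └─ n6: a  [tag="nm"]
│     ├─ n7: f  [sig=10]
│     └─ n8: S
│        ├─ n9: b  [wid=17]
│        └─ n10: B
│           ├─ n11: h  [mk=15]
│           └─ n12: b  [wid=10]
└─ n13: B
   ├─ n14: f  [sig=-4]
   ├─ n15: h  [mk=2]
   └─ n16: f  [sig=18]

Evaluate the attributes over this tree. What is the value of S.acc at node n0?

1. n2.wid = 2  [terminal]
2. n6.tag = "nm"  [terminal]
3. n5.acc = true  [true]
4. n5.depth = "pnm"  ["p" ++ a.tag]
5. n4.acc = true  [true]
6. n4.depth = "pn"  ["pn"]
7. n7.sig = 10  [terminal]
8. n9.wid = 17  [terminal]
9. n10.key = false  [b.wid > 17]
10. n10.val = -5  [b.wid - 22]
11. n10.lim = false  [false]
12. n11.mk = 15  [terminal]
13. n12.wid = 10  [terminal]
14. n10.tag = "zw"  ["zw"]
15. n8.acc = true  [b.wid > 16]
16. n8.depth = "zwm"  [B.tag ++ "m"]
17. n3.sig = 14  [f.sig + 4]
18. n3.mk = false  [S₁.acc == false]
19. n3.key = 3  [len(S₀.depth) + 1]
20. n3.ok = 18  [len(S₀.depth) + 16]
21. n1.acc = false  [A.ok == A.sig]
22. n1.depth = "qw"  ["qw"]
23. n13.key = false  [S₁.acc == true]
24. n13.val = 15  [len(S₁.depth) + 13]
25. n13.lim = false  [S₁.acc == true]
26. n14.sig = -4  [terminal]
27. n15.mk = 2  [terminal]
28. n16.sig = 18  [terminal]
29. n13.tag = "yz"  ["yz"]
30. n0.acc = true  [S₁.acc == false]
31. n0.depth = "yzm"  [B.tag ++ "m"]

true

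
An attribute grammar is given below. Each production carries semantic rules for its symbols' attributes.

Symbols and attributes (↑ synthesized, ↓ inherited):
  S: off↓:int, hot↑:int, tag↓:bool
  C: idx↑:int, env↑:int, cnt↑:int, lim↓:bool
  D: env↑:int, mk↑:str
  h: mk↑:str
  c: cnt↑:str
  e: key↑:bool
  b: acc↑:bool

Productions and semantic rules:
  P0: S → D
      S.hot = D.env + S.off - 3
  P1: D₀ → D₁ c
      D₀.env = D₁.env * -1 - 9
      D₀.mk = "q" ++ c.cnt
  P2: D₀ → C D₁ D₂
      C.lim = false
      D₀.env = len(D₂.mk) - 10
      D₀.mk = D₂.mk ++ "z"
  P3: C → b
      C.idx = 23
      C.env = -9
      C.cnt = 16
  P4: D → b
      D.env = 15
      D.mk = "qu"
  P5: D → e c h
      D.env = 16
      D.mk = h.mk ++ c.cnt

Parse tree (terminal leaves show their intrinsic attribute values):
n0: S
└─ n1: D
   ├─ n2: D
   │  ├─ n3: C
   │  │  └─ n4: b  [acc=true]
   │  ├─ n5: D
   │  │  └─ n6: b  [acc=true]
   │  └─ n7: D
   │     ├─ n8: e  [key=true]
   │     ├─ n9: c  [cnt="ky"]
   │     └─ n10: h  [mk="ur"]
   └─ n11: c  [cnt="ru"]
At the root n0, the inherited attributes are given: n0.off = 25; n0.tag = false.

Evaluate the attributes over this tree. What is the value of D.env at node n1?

1. n0.off = 25  [given at root]
2. n0.tag = false  [given at root]
3. n3.lim = false  [false]
4. n4.acc = true  [terminal]
5. n3.idx = 23  [23]
6. n3.env = -9  [-9]
7. n3.cnt = 16  [16]
8. n6.acc = true  [terminal]
9. n5.env = 15  [15]
10. n5.mk = "qu"  ["qu"]
11. n8.key = true  [terminal]
12. n9.cnt = "ky"  [terminal]
13. n10.mk = "ur"  [terminal]
14. n7.env = 16  [16]
15. n7.mk = "urky"  [h.mk ++ c.cnt]
16. n2.env = -6  [len(D₂.mk) - 10]
17. n2.mk = "urkyz"  [D₂.mk ++ "z"]
18. n11.cnt = "ru"  [terminal]
19. n1.env = -3  [D₁.env * -1 - 9]
20. n1.mk = "qru"  ["q" ++ c.cnt]
21. n0.hot = 19  [D.env + S.off - 3]

-3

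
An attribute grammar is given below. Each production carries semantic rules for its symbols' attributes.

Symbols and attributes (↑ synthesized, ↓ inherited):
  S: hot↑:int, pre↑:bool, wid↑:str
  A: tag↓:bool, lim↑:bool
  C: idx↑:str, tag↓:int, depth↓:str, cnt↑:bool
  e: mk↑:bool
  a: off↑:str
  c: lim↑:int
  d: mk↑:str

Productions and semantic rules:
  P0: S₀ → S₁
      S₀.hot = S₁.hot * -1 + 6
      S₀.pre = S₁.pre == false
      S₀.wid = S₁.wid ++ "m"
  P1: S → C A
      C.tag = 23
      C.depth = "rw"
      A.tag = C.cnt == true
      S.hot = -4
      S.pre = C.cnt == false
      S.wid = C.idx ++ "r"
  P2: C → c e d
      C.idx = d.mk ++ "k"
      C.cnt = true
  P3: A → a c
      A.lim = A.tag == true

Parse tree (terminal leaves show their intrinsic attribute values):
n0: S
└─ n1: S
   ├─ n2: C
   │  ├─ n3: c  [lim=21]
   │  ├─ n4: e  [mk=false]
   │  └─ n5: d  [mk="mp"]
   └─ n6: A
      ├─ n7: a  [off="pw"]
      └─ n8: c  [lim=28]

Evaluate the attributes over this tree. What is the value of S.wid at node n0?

"mpkrm"

1. n2.tag = 23  [23]
2. n2.depth = "rw"  ["rw"]
3. n3.lim = 21  [terminal]
4. n4.mk = false  [terminal]
5. n5.mk = "mp"  [terminal]
6. n2.idx = "mpk"  [d.mk ++ "k"]
7. n2.cnt = true  [true]
8. n6.tag = true  [C.cnt == true]
9. n7.off = "pw"  [terminal]
10. n8.lim = 28  [terminal]
11. n6.lim = true  [A.tag == true]
12. n1.hot = -4  [-4]
13. n1.pre = false  [C.cnt == false]
14. n1.wid = "mpkr"  [C.idx ++ "r"]
15. n0.hot = 10  [S₁.hot * -1 + 6]
16. n0.pre = true  [S₁.pre == false]
17. n0.wid = "mpkrm"  [S₁.wid ++ "m"]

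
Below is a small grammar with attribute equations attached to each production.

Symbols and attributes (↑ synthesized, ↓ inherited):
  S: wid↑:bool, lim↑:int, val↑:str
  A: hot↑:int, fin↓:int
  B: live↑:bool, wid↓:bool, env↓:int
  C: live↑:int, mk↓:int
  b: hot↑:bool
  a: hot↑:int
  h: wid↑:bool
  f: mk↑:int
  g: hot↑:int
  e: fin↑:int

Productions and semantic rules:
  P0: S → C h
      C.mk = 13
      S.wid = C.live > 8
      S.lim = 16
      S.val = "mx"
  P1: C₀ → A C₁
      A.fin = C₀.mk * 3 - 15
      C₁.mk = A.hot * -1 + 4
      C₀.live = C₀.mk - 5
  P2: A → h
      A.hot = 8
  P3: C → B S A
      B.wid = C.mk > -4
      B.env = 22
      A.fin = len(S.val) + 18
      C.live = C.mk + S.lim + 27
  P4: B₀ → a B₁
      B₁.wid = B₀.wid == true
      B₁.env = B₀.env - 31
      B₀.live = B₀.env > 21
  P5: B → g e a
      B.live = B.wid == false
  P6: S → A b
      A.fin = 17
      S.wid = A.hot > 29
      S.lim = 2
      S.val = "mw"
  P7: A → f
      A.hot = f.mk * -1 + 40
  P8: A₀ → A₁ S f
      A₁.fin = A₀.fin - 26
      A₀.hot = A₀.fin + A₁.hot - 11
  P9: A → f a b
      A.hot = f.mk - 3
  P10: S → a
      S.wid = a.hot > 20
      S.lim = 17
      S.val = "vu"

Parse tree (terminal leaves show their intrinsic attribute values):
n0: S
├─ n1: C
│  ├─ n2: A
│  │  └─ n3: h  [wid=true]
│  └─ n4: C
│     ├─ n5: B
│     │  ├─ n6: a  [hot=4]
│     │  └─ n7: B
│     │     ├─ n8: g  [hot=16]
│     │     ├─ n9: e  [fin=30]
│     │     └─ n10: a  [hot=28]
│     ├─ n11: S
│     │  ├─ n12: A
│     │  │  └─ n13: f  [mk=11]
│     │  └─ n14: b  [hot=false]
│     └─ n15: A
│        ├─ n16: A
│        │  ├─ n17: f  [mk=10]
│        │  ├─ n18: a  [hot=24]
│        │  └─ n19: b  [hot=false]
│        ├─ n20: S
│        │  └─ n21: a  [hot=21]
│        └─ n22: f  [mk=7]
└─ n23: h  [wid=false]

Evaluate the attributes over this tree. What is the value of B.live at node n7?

true

1. n1.mk = 13  [13]
2. n2.fin = 24  [C₀.mk * 3 - 15]
3. n3.wid = true  [terminal]
4. n2.hot = 8  [8]
5. n4.mk = -4  [A.hot * -1 + 4]
6. n5.wid = false  [C.mk > -4]
7. n5.env = 22  [22]
8. n6.hot = 4  [terminal]
9. n7.wid = false  [B₀.wid == true]
10. n7.env = -9  [B₀.env - 31]
11. n8.hot = 16  [terminal]
12. n9.fin = 30  [terminal]
13. n10.hot = 28  [terminal]
14. n7.live = true  [B.wid == false]
15. n5.live = true  [B₀.env > 21]
16. n12.fin = 17  [17]
17. n13.mk = 11  [terminal]
18. n12.hot = 29  [f.mk * -1 + 40]
19. n14.hot = false  [terminal]
20. n11.wid = false  [A.hot > 29]
21. n11.lim = 2  [2]
22. n11.val = "mw"  ["mw"]
23. n15.fin = 20  [len(S.val) + 18]
24. n16.fin = -6  [A₀.fin - 26]
25. n17.mk = 10  [terminal]
26. n18.hot = 24  [terminal]
27. n19.hot = false  [terminal]
28. n16.hot = 7  [f.mk - 3]
29. n21.hot = 21  [terminal]
30. n20.wid = true  [a.hot > 20]
31. n20.lim = 17  [17]
32. n20.val = "vu"  ["vu"]
33. n22.mk = 7  [terminal]
34. n15.hot = 16  [A₀.fin + A₁.hot - 11]
35. n4.live = 25  [C.mk + S.lim + 27]
36. n1.live = 8  [C₀.mk - 5]
37. n23.wid = false  [terminal]
38. n0.wid = false  [C.live > 8]
39. n0.lim = 16  [16]
40. n0.val = "mx"  ["mx"]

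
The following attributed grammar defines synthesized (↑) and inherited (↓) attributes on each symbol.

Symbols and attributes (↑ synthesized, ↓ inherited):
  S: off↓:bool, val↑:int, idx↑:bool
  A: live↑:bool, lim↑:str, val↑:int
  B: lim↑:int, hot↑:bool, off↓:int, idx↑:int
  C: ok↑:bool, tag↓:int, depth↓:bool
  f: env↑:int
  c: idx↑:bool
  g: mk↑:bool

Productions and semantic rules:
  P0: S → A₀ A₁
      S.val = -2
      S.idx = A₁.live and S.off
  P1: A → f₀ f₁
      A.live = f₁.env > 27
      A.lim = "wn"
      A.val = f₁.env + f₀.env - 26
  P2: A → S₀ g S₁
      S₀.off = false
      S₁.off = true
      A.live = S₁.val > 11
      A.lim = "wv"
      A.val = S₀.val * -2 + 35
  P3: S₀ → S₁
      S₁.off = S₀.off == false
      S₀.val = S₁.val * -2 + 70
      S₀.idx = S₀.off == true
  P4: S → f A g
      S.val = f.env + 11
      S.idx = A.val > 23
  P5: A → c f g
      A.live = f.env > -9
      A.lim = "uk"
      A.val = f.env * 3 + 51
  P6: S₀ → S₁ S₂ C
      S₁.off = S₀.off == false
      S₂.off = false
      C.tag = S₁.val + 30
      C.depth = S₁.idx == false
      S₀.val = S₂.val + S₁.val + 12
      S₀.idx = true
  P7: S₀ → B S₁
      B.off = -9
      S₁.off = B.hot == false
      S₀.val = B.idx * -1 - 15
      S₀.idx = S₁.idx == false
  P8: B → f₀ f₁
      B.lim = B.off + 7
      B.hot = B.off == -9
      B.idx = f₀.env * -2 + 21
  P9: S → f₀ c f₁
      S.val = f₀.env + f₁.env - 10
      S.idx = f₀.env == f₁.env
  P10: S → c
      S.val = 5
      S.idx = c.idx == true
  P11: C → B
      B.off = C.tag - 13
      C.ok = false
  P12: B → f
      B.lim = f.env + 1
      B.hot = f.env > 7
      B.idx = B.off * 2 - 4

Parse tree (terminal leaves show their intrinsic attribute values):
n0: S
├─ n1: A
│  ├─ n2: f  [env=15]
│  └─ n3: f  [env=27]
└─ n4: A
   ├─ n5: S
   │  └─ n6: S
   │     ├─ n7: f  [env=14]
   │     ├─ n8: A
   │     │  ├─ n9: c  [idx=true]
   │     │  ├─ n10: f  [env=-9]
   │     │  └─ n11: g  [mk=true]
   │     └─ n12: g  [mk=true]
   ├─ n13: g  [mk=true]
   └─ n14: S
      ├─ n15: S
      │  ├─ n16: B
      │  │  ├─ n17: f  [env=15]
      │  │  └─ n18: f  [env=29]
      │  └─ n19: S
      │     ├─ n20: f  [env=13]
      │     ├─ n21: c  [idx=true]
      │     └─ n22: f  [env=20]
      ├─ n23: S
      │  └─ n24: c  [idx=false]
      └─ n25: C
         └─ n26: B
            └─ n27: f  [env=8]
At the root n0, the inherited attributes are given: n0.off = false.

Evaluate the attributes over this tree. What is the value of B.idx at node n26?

1. n0.off = false  [given at root]
2. n2.env = 15  [terminal]
3. n3.env = 27  [terminal]
4. n1.live = false  [f₁.env > 27]
5. n1.lim = "wn"  ["wn"]
6. n1.val = 16  [f₁.env + f₀.env - 26]
7. n5.off = false  [false]
8. n6.off = true  [S₀.off == false]
9. n7.env = 14  [terminal]
10. n9.idx = true  [terminal]
11. n10.env = -9  [terminal]
12. n11.mk = true  [terminal]
13. n8.live = false  [f.env > -9]
14. n8.lim = "uk"  ["uk"]
15. n8.val = 24  [f.env * 3 + 51]
16. n12.mk = true  [terminal]
17. n6.val = 25  [f.env + 11]
18. n6.idx = true  [A.val > 23]
19. n5.val = 20  [S₁.val * -2 + 70]
20. n5.idx = false  [S₀.off == true]
21. n13.mk = true  [terminal]
22. n14.off = true  [true]
23. n15.off = false  [S₀.off == false]
24. n16.off = -9  [-9]
25. n17.env = 15  [terminal]
26. n18.env = 29  [terminal]
27. n16.lim = -2  [B.off + 7]
28. n16.hot = true  [B.off == -9]
29. n16.idx = -9  [f₀.env * -2 + 21]
30. n19.off = false  [B.hot == false]
31. n20.env = 13  [terminal]
32. n21.idx = true  [terminal]
33. n22.env = 20  [terminal]
34. n19.val = 23  [f₀.env + f₁.env - 10]
35. n19.idx = false  [f₀.env == f₁.env]
36. n15.val = -6  [B.idx * -1 - 15]
37. n15.idx = true  [S₁.idx == false]
38. n23.off = false  [false]
39. n24.idx = false  [terminal]
40. n23.val = 5  [5]
41. n23.idx = false  [c.idx == true]
42. n25.tag = 24  [S₁.val + 30]
43. n25.depth = false  [S₁.idx == false]
44. n26.off = 11  [C.tag - 13]
45. n27.env = 8  [terminal]
46. n26.lim = 9  [f.env + 1]
47. n26.hot = true  [f.env > 7]
48. n26.idx = 18  [B.off * 2 - 4]
49. n25.ok = false  [false]
50. n14.val = 11  [S₂.val + S₁.val + 12]
51. n14.idx = true  [true]
52. n4.live = false  [S₁.val > 11]
53. n4.lim = "wv"  ["wv"]
54. n4.val = -5  [S₀.val * -2 + 35]
55. n0.val = -2  [-2]
56. n0.idx = false  [A₁.live and S.off]

18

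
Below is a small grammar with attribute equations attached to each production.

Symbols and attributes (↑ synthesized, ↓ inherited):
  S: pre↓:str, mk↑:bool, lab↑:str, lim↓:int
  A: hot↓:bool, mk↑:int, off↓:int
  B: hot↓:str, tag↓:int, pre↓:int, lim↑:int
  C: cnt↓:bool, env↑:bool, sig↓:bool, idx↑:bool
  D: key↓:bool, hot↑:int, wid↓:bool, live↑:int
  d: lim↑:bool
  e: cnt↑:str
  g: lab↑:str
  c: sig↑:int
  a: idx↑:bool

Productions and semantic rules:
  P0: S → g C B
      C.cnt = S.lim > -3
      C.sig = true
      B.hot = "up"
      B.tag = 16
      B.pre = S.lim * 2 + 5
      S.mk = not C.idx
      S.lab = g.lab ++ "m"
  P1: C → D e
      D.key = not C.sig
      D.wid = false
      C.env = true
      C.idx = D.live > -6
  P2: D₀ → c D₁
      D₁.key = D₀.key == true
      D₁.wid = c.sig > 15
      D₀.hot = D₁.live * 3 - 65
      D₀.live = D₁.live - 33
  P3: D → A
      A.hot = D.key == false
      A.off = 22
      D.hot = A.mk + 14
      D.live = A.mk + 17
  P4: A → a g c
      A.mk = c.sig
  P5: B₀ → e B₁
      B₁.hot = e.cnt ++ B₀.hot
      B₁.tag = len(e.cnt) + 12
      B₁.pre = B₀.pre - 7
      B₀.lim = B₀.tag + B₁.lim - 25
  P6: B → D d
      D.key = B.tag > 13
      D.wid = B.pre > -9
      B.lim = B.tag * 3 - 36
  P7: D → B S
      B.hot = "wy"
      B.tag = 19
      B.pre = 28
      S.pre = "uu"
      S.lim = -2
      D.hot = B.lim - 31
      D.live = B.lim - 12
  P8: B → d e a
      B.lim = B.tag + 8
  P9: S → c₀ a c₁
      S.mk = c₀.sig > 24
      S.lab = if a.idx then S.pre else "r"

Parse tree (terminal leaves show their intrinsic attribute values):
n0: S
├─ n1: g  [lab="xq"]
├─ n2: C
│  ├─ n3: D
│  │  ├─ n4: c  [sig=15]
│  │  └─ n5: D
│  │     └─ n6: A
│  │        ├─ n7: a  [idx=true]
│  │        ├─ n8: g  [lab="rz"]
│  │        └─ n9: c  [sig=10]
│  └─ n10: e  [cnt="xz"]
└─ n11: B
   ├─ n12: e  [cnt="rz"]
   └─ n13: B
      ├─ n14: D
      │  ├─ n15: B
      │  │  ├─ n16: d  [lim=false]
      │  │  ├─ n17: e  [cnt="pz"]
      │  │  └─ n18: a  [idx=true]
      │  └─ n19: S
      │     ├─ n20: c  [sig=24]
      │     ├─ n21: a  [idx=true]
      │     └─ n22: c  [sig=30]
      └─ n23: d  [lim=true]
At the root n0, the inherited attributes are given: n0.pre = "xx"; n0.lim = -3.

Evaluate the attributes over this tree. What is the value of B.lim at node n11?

1. n0.pre = "xx"  [given at root]
2. n0.lim = -3  [given at root]
3. n1.lab = "xq"  [terminal]
4. n2.cnt = false  [S.lim > -3]
5. n2.sig = true  [true]
6. n3.key = false  [not C.sig]
7. n3.wid = false  [false]
8. n4.sig = 15  [terminal]
9. n5.key = false  [D₀.key == true]
10. n5.wid = false  [c.sig > 15]
11. n6.hot = true  [D.key == false]
12. n6.off = 22  [22]
13. n7.idx = true  [terminal]
14. n8.lab = "rz"  [terminal]
15. n9.sig = 10  [terminal]
16. n6.mk = 10  [c.sig]
17. n5.hot = 24  [A.mk + 14]
18. n5.live = 27  [A.mk + 17]
19. n3.hot = 16  [D₁.live * 3 - 65]
20. n3.live = -6  [D₁.live - 33]
21. n10.cnt = "xz"  [terminal]
22. n2.env = true  [true]
23. n2.idx = false  [D.live > -6]
24. n11.hot = "up"  ["up"]
25. n11.tag = 16  [16]
26. n11.pre = -1  [S.lim * 2 + 5]
27. n12.cnt = "rz"  [terminal]
28. n13.hot = "rzup"  [e.cnt ++ B₀.hot]
29. n13.tag = 14  [len(e.cnt) + 12]
30. n13.pre = -8  [B₀.pre - 7]
31. n14.key = true  [B.tag > 13]
32. n14.wid = true  [B.pre > -9]
33. n15.hot = "wy"  ["wy"]
34. n15.tag = 19  [19]
35. n15.pre = 28  [28]
36. n16.lim = false  [terminal]
37. n17.cnt = "pz"  [terminal]
38. n18.idx = true  [terminal]
39. n15.lim = 27  [B.tag + 8]
40. n19.pre = "uu"  ["uu"]
41. n19.lim = -2  [-2]
42. n20.sig = 24  [terminal]
43. n21.idx = true  [terminal]
44. n22.sig = 30  [terminal]
45. n19.mk = false  [c₀.sig > 24]
46. n19.lab = "uu"  [if a.idx then S.pre else "r"]
47. n14.hot = -4  [B.lim - 31]
48. n14.live = 15  [B.lim - 12]
49. n23.lim = true  [terminal]
50. n13.lim = 6  [B.tag * 3 - 36]
51. n11.lim = -3  [B₀.tag + B₁.lim - 25]
52. n0.mk = true  [not C.idx]
53. n0.lab = "xqm"  [g.lab ++ "m"]

-3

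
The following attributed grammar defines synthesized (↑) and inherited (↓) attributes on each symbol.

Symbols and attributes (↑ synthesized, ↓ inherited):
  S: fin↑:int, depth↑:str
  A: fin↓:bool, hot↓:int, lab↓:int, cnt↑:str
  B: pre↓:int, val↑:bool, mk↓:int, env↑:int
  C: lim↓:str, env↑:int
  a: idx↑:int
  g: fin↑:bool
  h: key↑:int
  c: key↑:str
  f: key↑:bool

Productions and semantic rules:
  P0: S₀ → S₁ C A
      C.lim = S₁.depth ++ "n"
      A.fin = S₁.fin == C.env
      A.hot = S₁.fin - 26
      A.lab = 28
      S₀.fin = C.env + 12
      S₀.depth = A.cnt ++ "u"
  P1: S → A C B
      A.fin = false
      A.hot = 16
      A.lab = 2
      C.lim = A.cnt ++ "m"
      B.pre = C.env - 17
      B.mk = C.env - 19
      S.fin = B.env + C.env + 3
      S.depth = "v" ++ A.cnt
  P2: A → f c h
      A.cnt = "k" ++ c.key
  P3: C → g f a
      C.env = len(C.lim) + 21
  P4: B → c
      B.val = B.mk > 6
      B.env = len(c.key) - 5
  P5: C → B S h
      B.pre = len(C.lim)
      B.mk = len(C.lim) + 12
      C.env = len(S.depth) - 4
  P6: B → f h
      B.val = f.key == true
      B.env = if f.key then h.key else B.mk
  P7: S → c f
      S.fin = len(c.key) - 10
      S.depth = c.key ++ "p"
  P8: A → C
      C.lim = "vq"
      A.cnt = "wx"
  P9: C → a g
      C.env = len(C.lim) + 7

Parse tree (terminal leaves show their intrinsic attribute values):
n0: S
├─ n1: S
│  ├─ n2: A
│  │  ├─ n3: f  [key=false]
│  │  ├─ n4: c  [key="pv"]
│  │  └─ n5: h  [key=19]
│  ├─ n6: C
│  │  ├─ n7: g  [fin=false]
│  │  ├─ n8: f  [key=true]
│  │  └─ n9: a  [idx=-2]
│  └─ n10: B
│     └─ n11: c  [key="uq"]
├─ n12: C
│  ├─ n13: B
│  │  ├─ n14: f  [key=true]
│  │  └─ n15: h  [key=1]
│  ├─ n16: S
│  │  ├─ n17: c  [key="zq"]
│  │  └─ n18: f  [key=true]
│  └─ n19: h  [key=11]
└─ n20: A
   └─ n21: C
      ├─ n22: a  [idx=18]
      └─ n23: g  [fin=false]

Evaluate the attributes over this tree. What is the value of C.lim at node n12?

1. n2.fin = false  [false]
2. n2.hot = 16  [16]
3. n2.lab = 2  [2]
4. n3.key = false  [terminal]
5. n4.key = "pv"  [terminal]
6. n5.key = 19  [terminal]
7. n2.cnt = "kpv"  ["k" ++ c.key]
8. n6.lim = "kpvm"  [A.cnt ++ "m"]
9. n7.fin = false  [terminal]
10. n8.key = true  [terminal]
11. n9.idx = -2  [terminal]
12. n6.env = 25  [len(C.lim) + 21]
13. n10.pre = 8  [C.env - 17]
14. n10.mk = 6  [C.env - 19]
15. n11.key = "uq"  [terminal]
16. n10.val = false  [B.mk > 6]
17. n10.env = -3  [len(c.key) - 5]
18. n1.fin = 25  [B.env + C.env + 3]
19. n1.depth = "vkpv"  ["v" ++ A.cnt]
20. n12.lim = "vkpvn"  [S₁.depth ++ "n"]
21. n13.pre = 5  [len(C.lim)]
22. n13.mk = 17  [len(C.lim) + 12]
23. n14.key = true  [terminal]
24. n15.key = 1  [terminal]
25. n13.val = true  [f.key == true]
26. n13.env = 1  [if f.key then h.key else B.mk]
27. n17.key = "zq"  [terminal]
28. n18.key = true  [terminal]
29. n16.fin = -8  [len(c.key) - 10]
30. n16.depth = "zqp"  [c.key ++ "p"]
31. n19.key = 11  [terminal]
32. n12.env = -1  [len(S.depth) - 4]
33. n20.fin = false  [S₁.fin == C.env]
34. n20.hot = -1  [S₁.fin - 26]
35. n20.lab = 28  [28]
36. n21.lim = "vq"  ["vq"]
37. n22.idx = 18  [terminal]
38. n23.fin = false  [terminal]
39. n21.env = 9  [len(C.lim) + 7]
40. n20.cnt = "wx"  ["wx"]
41. n0.fin = 11  [C.env + 12]
42. n0.depth = "wxu"  [A.cnt ++ "u"]

"vkpvn"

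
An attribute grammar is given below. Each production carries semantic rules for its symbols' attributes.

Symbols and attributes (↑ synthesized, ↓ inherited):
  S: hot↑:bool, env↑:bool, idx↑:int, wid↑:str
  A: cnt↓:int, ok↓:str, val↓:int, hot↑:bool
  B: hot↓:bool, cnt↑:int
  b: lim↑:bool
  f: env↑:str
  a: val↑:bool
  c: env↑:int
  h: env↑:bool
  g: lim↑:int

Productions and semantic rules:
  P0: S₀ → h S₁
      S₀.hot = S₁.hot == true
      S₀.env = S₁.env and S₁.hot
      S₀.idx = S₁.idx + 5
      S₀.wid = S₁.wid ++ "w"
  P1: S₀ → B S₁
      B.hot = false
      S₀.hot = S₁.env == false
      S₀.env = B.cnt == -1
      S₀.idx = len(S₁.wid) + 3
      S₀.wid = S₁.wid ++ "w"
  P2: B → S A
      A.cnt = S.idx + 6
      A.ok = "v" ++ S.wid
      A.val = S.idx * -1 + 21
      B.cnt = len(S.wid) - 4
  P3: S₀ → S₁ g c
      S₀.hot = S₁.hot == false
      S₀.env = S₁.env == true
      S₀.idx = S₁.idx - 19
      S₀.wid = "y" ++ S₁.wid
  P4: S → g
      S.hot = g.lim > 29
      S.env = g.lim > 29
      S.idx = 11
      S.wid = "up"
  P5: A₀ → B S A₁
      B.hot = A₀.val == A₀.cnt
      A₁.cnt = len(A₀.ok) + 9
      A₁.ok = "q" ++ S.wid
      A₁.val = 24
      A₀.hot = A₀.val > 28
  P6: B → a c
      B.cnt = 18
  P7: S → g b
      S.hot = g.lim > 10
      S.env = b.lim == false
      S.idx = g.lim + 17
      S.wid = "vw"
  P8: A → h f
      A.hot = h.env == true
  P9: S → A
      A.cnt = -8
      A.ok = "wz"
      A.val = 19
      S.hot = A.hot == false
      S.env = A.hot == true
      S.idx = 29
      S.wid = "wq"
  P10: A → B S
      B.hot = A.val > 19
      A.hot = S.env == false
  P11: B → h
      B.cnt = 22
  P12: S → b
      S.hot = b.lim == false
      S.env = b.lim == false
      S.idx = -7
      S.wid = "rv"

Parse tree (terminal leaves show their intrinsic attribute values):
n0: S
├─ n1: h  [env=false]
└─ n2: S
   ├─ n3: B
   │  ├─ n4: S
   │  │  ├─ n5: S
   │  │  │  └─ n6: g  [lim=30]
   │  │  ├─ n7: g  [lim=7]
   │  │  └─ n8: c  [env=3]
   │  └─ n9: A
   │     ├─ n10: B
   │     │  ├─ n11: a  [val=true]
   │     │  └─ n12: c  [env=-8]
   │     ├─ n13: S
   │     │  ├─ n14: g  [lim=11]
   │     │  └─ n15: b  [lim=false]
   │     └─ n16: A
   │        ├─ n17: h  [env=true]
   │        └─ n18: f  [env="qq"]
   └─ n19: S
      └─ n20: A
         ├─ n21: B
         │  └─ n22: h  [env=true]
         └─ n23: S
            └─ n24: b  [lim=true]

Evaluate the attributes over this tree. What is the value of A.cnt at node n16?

13

1. n1.env = false  [terminal]
2. n3.hot = false  [false]
3. n6.lim = 30  [terminal]
4. n5.hot = true  [g.lim > 29]
5. n5.env = true  [g.lim > 29]
6. n5.idx = 11  [11]
7. n5.wid = "up"  ["up"]
8. n7.lim = 7  [terminal]
9. n8.env = 3  [terminal]
10. n4.hot = false  [S₁.hot == false]
11. n4.env = true  [S₁.env == true]
12. n4.idx = -8  [S₁.idx - 19]
13. n4.wid = "yup"  ["y" ++ S₁.wid]
14. n9.cnt = -2  [S.idx + 6]
15. n9.ok = "vyup"  ["v" ++ S.wid]
16. n9.val = 29  [S.idx * -1 + 21]
17. n10.hot = false  [A₀.val == A₀.cnt]
18. n11.val = true  [terminal]
19. n12.env = -8  [terminal]
20. n10.cnt = 18  [18]
21. n14.lim = 11  [terminal]
22. n15.lim = false  [terminal]
23. n13.hot = true  [g.lim > 10]
24. n13.env = true  [b.lim == false]
25. n13.idx = 28  [g.lim + 17]
26. n13.wid = "vw"  ["vw"]
27. n16.cnt = 13  [len(A₀.ok) + 9]
28. n16.ok = "qvw"  ["q" ++ S.wid]
29. n16.val = 24  [24]
30. n17.env = true  [terminal]
31. n18.env = "qq"  [terminal]
32. n16.hot = true  [h.env == true]
33. n9.hot = true  [A₀.val > 28]
34. n3.cnt = -1  [len(S.wid) - 4]
35. n20.cnt = -8  [-8]
36. n20.ok = "wz"  ["wz"]
37. n20.val = 19  [19]
38. n21.hot = false  [A.val > 19]
39. n22.env = true  [terminal]
40. n21.cnt = 22  [22]
41. n24.lim = true  [terminal]
42. n23.hot = false  [b.lim == false]
43. n23.env = false  [b.lim == false]
44. n23.idx = -7  [-7]
45. n23.wid = "rv"  ["rv"]
46. n20.hot = true  [S.env == false]
47. n19.hot = false  [A.hot == false]
48. n19.env = true  [A.hot == true]
49. n19.idx = 29  [29]
50. n19.wid = "wq"  ["wq"]
51. n2.hot = false  [S₁.env == false]
52. n2.env = true  [B.cnt == -1]
53. n2.idx = 5  [len(S₁.wid) + 3]
54. n2.wid = "wqw"  [S₁.wid ++ "w"]
55. n0.hot = false  [S₁.hot == true]
56. n0.env = false  [S₁.env and S₁.hot]
57. n0.idx = 10  [S₁.idx + 5]
58. n0.wid = "wqww"  [S₁.wid ++ "w"]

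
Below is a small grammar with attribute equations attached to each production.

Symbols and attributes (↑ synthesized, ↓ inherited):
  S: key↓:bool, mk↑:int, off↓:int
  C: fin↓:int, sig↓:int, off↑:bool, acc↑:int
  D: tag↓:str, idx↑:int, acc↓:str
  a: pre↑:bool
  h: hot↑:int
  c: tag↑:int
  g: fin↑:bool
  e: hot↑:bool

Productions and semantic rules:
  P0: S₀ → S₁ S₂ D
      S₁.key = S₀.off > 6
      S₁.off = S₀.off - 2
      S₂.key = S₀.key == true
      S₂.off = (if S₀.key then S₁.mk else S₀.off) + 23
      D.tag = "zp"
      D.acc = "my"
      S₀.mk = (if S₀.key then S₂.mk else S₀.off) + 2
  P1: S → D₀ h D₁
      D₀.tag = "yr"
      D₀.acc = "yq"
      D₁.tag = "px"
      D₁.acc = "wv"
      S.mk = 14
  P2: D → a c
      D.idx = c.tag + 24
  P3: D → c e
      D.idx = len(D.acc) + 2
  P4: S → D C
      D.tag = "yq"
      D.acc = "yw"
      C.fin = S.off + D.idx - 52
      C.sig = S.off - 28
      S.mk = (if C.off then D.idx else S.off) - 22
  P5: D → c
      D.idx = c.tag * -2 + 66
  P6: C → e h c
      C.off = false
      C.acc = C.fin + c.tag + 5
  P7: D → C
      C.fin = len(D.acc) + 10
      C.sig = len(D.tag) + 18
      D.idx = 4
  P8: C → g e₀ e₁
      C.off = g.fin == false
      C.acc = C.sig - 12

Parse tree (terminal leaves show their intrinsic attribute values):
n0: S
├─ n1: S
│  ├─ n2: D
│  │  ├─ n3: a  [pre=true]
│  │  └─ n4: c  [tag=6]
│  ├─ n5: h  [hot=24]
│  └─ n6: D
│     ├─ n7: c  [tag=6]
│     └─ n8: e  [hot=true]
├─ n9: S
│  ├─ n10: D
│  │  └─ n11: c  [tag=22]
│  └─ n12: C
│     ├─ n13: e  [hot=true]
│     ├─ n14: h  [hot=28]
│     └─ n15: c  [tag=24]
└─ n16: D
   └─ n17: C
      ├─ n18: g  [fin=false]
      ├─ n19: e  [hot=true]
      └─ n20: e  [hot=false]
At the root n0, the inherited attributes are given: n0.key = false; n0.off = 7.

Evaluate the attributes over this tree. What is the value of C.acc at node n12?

1. n0.key = false  [given at root]
2. n0.off = 7  [given at root]
3. n1.key = true  [S₀.off > 6]
4. n1.off = 5  [S₀.off - 2]
5. n2.tag = "yr"  ["yr"]
6. n2.acc = "yq"  ["yq"]
7. n3.pre = true  [terminal]
8. n4.tag = 6  [terminal]
9. n2.idx = 30  [c.tag + 24]
10. n5.hot = 24  [terminal]
11. n6.tag = "px"  ["px"]
12. n6.acc = "wv"  ["wv"]
13. n7.tag = 6  [terminal]
14. n8.hot = true  [terminal]
15. n6.idx = 4  [len(D.acc) + 2]
16. n1.mk = 14  [14]
17. n9.key = false  [S₀.key == true]
18. n9.off = 30  [(if S₀.key then S₁.mk else S₀.off) + 23]
19. n10.tag = "yq"  ["yq"]
20. n10.acc = "yw"  ["yw"]
21. n11.tag = 22  [terminal]
22. n10.idx = 22  [c.tag * -2 + 66]
23. n12.fin = 0  [S.off + D.idx - 52]
24. n12.sig = 2  [S.off - 28]
25. n13.hot = true  [terminal]
26. n14.hot = 28  [terminal]
27. n15.tag = 24  [terminal]
28. n12.off = false  [false]
29. n12.acc = 29  [C.fin + c.tag + 5]
30. n9.mk = 8  [(if C.off then D.idx else S.off) - 22]
31. n16.tag = "zp"  ["zp"]
32. n16.acc = "my"  ["my"]
33. n17.fin = 12  [len(D.acc) + 10]
34. n17.sig = 20  [len(D.tag) + 18]
35. n18.fin = false  [terminal]
36. n19.hot = true  [terminal]
37. n20.hot = false  [terminal]
38. n17.off = true  [g.fin == false]
39. n17.acc = 8  [C.sig - 12]
40. n16.idx = 4  [4]
41. n0.mk = 9  [(if S₀.key then S₂.mk else S₀.off) + 2]

29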